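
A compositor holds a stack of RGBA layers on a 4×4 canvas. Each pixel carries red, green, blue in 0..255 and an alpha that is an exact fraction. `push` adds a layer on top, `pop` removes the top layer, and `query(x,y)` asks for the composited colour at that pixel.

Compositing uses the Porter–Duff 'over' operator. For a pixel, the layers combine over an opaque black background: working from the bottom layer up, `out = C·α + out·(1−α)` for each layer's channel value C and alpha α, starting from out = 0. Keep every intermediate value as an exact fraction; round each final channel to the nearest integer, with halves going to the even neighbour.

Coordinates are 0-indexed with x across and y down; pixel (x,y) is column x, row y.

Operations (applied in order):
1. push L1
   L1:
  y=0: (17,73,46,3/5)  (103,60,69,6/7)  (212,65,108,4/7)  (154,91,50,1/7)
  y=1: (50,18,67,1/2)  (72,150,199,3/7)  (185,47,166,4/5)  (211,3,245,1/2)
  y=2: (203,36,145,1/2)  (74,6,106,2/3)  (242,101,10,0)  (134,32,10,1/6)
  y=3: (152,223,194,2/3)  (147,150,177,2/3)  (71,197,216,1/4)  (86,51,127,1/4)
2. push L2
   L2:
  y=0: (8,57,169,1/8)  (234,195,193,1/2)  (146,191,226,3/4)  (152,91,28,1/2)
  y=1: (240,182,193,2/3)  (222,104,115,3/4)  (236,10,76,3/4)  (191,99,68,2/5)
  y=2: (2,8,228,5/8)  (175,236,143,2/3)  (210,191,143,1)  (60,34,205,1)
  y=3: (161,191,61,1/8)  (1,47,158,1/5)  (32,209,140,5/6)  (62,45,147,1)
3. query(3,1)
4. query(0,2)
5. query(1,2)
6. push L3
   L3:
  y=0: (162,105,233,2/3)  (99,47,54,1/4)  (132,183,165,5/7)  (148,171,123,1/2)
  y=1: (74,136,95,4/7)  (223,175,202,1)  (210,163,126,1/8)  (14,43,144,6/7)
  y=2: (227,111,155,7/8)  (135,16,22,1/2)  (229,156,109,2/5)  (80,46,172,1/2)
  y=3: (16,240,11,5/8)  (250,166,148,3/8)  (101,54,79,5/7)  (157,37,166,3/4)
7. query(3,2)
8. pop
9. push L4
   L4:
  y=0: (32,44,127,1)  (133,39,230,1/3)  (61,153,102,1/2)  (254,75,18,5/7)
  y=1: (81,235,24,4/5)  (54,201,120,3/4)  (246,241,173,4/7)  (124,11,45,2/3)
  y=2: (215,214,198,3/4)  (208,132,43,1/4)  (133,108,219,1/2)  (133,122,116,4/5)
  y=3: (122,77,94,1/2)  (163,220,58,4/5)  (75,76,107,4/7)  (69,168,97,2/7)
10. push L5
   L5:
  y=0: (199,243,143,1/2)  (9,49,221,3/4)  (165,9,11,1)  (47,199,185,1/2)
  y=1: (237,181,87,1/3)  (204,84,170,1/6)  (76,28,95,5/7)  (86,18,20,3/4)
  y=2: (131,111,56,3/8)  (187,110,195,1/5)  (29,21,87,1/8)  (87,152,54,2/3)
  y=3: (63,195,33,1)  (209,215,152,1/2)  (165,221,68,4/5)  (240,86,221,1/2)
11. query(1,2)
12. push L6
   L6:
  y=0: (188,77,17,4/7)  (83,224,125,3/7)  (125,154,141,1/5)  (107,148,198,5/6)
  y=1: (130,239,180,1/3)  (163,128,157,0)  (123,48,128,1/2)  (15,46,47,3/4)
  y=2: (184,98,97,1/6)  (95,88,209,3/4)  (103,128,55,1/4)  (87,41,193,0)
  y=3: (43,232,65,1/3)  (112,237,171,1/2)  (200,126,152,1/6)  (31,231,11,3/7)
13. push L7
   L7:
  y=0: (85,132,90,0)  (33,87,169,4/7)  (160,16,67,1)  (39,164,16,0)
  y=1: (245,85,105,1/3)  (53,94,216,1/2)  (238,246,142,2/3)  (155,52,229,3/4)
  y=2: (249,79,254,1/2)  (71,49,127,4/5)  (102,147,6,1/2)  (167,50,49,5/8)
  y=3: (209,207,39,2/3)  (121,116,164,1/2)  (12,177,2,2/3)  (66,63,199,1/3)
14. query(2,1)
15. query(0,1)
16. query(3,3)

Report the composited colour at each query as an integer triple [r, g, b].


at x=3,y=1 over L1,L2:
L1 α=1/2: [211/2, 3/2, 245/2]
L2 α=2/5: [1397/10, 81/2, 1007/10]
→ [140, 40, 101]

query (0,2) [L1,L2] — begin 0,0,0
after L1 α=1/2: [203/2, 18, 145/2]
after L2 α=5/8: [629/16, 47/4, 2715/16]
= [39, 12, 170]

(1,2) stack=L1,L2; from [0,0,0]:
after L1 α=2/3: [148/3, 4, 212/3]
after L2 α=2/3: [1198/9, 476/3, 1070/9]
→ [133, 159, 119]

query (3,2) [L1,L2,L3] — begin 0,0,0
after L1 α=1/6: [67/3, 16/3, 5/3]
after L2 α=1: [60, 34, 205]
after L3 α=1/2: [70, 40, 377/2]
→ [70, 40, 188]

(1,2) stack=L1,L2,L4,L5; from [0,0,0]:
+L1 (α=2/3) → [148/3, 4, 212/3]
+L2 (α=2/3) → [1198/9, 476/3, 1070/9]
+L4 (α=1/4) → [911/6, 152, 1199/12]
+L5 (α=1/5) → [2383/15, 718/5, 1784/15]
rounded: [159, 144, 119]

(2,1) stack=L1,L2,L4,L5,L6,L7; from [0,0,0]:
+L1 (α=4/5) → [148, 188/5, 664/5]
+L2 (α=3/4) → [214, 169/10, 451/5]
+L4 (α=4/7) → [1626/7, 10147/70, 4813/35]
+L5 (α=5/7) → [5912/49, 15047/245, 26251/245]
+L6 (α=1/2) → [11939/98, 26807/490, 57611/490]
+L7 (α=2/3) → [19529/98, 267887/1470, 196771/1470]
= [199, 182, 134]

query (0,1) [L1,L2,L4,L5,L6,L7] — begin 0,0,0
+L1 (α=1/2) → [25, 9, 67/2]
+L2 (α=2/3) → [505/3, 373/3, 839/6]
+L4 (α=4/5) → [1477/15, 3193/15, 283/6]
+L5 (α=1/3) → [6509/45, 9101/45, 544/9]
+L6 (α=1/3) → [18868/135, 28957/135, 2708/27]
+L7 (α=1/3) → [70811/405, 69389/405, 8251/81]
rounded: [175, 171, 102]

query (3,3) [L1,L2,L4,L5,L6,L7] — begin 0,0,0
L1 α=1/4: [43/2, 51/4, 127/4]
L2 α=1: [62, 45, 147]
L4 α=2/7: [64, 561/7, 929/7]
L5 α=1/2: [152, 1163/14, 1238/7]
L6 α=3/7: [701/7, 7177/49, 5183/49]
L7 α=1/3: [1864/21, 17441/147, 20117/147]
= [89, 119, 137]


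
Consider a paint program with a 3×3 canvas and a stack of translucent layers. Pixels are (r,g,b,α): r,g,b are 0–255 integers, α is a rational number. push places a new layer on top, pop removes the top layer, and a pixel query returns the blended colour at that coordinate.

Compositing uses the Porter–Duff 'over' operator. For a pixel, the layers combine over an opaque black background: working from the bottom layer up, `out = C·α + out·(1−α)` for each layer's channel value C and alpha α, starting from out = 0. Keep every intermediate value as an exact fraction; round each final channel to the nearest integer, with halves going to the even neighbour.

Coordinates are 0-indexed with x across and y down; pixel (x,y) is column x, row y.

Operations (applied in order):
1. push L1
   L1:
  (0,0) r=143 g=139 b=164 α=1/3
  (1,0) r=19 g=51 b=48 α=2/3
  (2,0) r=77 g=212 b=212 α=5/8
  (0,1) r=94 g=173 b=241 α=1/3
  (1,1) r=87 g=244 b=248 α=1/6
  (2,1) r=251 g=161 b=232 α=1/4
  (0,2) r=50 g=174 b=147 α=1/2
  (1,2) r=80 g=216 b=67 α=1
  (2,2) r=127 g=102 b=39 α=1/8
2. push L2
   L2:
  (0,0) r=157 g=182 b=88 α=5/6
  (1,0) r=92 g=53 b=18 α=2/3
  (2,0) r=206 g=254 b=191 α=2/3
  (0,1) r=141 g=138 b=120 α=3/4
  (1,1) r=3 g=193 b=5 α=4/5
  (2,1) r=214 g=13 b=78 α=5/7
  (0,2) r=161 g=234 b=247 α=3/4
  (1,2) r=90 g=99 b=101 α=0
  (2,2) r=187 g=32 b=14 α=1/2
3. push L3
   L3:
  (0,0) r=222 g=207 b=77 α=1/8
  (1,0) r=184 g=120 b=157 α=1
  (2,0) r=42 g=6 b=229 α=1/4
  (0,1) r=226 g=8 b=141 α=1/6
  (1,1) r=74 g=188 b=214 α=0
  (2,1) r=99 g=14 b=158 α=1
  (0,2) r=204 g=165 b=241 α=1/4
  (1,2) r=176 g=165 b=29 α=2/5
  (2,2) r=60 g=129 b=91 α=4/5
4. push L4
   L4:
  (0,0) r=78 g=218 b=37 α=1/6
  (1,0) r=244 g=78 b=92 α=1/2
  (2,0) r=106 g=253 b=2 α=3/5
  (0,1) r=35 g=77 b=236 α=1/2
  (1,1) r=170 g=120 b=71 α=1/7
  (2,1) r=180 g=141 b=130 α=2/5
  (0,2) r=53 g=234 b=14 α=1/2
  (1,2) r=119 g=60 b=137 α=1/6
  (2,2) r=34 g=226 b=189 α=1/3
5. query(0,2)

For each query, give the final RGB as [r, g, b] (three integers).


(0,2) stack=L1,L2,L3,L4; from [0,0,0]:
L1 α=1/2: [25, 87, 147/2]
L2 α=3/4: [127, 789/4, 1629/8]
L3 α=1/4: [585/4, 3027/16, 6815/32]
L4 α=1/2: [797/8, 6771/32, 7263/64]
= [100, 212, 113]


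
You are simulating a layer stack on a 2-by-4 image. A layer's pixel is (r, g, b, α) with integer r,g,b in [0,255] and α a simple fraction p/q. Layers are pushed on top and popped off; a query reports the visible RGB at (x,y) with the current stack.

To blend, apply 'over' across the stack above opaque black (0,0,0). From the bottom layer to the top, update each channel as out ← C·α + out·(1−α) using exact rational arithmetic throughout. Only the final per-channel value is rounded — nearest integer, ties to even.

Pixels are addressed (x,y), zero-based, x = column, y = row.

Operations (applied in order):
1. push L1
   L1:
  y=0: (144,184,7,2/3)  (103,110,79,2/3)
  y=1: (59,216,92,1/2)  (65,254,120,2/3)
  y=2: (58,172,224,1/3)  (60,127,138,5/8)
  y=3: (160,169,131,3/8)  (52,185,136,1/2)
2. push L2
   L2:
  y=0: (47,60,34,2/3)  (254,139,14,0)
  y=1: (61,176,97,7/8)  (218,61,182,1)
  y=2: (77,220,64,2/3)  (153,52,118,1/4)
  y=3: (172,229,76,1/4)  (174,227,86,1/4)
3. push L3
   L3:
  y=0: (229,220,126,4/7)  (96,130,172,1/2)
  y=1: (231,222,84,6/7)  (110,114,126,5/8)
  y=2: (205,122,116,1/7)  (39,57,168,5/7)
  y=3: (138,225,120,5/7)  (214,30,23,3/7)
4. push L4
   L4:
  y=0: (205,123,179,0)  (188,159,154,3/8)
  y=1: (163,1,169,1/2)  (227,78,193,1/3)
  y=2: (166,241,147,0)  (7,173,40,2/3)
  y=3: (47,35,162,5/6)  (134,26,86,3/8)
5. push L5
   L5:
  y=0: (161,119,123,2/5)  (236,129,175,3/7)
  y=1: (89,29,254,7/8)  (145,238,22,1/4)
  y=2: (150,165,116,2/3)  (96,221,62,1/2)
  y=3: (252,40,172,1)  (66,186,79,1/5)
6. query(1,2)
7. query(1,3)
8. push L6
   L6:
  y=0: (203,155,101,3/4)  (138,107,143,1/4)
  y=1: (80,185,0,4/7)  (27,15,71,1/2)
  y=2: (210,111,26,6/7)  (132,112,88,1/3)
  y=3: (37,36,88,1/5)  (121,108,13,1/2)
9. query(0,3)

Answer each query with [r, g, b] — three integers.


(1,2) stack=L1,L2,L3,L4,L5; from [0,0,0]:
+L1 (α=5/8) → [75/2, 635/8, 345/4]
+L2 (α=1/4) → [531/8, 2321/32, 1507/16]
+L3 (α=5/7) → [1311/28, 983/16, 8227/56]
+L4 (α=2/3) → [1703/84, 2173/16, 12707/168]
+L5 (α=1/2) → [9767/168, 5709/32, 23123/336]
= [58, 178, 69]

query (1,3) [L1,L2,L3,L4,L5] — begin 0,0,0
+L1 (α=1/2) → [26, 185/2, 68]
+L2 (α=1/4) → [63, 1009/8, 145/2]
+L3 (α=3/7) → [894/7, 1189/14, 359/7]
+L4 (α=3/8) → [1821/14, 7037/112, 3601/56]
+L5 (α=1/5) → [4104/35, 2449/28, 4707/70]
= [117, 87, 67]

query (0,3) [L1,L2,L3,L4,L5,L6] — begin 0,0,0
after L1 α=3/8: [60, 507/8, 393/8]
after L2 α=1/4: [88, 3353/32, 1787/32]
after L3 α=5/7: [866/7, 21353/112, 11387/112]
after L4 α=5/6: [837/14, 13651/224, 102107/672]
after L5 α=1: [252, 40, 172]
after L6 α=1/5: [209, 196/5, 776/5]
rounded: [209, 39, 155]


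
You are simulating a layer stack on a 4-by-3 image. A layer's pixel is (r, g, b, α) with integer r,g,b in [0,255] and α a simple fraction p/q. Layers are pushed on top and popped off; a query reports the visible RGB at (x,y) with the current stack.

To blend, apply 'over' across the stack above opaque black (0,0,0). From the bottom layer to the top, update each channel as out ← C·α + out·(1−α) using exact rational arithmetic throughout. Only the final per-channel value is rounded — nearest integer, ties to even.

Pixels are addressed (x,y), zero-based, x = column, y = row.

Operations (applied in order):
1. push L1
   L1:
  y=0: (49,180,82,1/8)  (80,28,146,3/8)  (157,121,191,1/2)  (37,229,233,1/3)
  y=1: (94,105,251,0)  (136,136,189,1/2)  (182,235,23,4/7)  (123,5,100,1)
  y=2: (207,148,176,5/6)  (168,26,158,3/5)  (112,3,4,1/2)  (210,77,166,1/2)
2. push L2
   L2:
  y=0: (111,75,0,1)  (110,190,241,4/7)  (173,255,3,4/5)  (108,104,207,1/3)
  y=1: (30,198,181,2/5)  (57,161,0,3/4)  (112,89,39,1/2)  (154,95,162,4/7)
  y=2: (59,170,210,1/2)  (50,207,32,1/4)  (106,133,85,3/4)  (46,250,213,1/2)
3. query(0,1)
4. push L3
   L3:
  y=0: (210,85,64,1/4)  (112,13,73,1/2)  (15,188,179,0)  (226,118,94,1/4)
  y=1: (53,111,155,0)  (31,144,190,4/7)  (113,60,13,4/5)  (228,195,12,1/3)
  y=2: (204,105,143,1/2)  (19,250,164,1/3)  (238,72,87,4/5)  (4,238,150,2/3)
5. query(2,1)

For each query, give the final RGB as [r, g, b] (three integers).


at x=0,y=1 over L1,L2:
after L1 α=0: [0, 0, 0]
after L2 α=2/5: [12, 396/5, 362/5]
= [12, 79, 72]

query (2,1) [L1,L2,L3] — begin 0,0,0
after L1 α=4/7: [104, 940/7, 92/7]
after L2 α=1/2: [108, 1563/14, 365/14]
after L3 α=4/5: [112, 4923/70, 1093/70]
= [112, 70, 16]


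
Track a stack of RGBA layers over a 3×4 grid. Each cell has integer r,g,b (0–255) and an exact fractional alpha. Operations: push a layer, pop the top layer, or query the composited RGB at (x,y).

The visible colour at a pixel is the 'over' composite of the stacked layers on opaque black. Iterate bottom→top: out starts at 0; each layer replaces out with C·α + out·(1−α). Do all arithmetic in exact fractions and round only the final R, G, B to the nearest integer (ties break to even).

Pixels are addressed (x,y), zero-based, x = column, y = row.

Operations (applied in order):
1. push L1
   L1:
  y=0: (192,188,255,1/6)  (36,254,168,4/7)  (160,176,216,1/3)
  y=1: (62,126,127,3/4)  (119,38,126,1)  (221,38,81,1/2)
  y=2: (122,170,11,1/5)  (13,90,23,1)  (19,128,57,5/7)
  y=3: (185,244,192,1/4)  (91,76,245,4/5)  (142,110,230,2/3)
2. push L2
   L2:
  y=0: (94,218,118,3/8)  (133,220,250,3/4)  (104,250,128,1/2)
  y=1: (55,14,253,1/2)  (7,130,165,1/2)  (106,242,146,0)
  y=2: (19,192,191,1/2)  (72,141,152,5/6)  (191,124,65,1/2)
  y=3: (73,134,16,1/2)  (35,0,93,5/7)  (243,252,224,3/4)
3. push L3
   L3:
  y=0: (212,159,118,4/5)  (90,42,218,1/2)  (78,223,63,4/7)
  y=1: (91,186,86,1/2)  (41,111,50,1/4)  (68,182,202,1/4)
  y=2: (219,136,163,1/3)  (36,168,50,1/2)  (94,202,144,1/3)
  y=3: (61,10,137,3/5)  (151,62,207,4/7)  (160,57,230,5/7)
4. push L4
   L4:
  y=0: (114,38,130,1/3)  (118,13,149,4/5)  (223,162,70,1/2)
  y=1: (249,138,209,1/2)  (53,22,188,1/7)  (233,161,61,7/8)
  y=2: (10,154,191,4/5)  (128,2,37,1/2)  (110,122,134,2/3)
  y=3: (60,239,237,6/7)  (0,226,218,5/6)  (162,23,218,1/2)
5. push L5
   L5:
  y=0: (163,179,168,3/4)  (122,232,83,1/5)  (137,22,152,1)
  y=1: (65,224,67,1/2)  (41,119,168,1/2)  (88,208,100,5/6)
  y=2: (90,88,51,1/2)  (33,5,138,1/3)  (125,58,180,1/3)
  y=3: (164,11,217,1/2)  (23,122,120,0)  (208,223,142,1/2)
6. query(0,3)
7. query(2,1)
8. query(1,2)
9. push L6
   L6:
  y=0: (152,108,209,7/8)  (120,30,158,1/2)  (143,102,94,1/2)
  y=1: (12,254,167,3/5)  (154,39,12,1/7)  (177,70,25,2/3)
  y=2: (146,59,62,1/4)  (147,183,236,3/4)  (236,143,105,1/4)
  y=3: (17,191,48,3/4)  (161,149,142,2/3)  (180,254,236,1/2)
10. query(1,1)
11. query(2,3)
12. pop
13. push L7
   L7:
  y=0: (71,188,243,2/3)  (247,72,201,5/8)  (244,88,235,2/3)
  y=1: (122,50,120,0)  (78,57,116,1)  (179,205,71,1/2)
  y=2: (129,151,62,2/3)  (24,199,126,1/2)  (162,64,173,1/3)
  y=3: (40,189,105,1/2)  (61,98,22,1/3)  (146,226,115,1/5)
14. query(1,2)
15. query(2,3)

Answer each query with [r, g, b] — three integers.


(0,3) stack=L1,L2,L3,L4,L5; from [0,0,0]:
+L1 (α=1/4) → [185/4, 61, 48]
+L2 (α=1/2) → [477/8, 195/2, 32]
+L3 (α=3/5) → [1209/20, 45, 95]
+L4 (α=6/7) → [8409/140, 1479/7, 1517/7]
+L5 (α=1/2) → [31369/280, 778/7, 1518/7]
= [112, 111, 217]

query (2,1) [L1,L2,L3,L4,L5] — begin 0,0,0
after L1 α=1/2: [221/2, 19, 81/2]
after L2 α=0: [221/2, 19, 81/2]
after L3 α=1/4: [799/8, 239/4, 647/8]
after L4 α=7/8: [13847/64, 4747/32, 4063/64]
after L5 α=5/6: [42007/384, 38027/192, 12021/128]
→ [109, 198, 94]

query (1,2) [L1,L2,L3,L4,L5] — begin 0,0,0
L1 α=1: [13, 90, 23]
L2 α=5/6: [373/6, 265/2, 261/2]
L3 α=1/2: [589/12, 601/4, 361/4]
L4 α=1/2: [2125/24, 609/8, 509/8]
L5 α=1/3: [2521/36, 629/12, 1061/12]
= [70, 52, 88]

query (1,1) [L1,L2,L3,L4,L5,L6] — begin 0,0,0
after L1 α=1: [119, 38, 126]
after L2 α=1/2: [63, 84, 291/2]
after L3 α=1/4: [115/2, 363/4, 973/8]
after L4 α=1/7: [398/7, 1133/14, 3671/28]
after L5 α=1/2: [685/14, 2799/28, 8375/56]
after L6 α=1/7: [3133/49, 8943/98, 25461/196]
rounded: [64, 91, 130]

(2,3) stack=L1,L2,L3,L4,L5,L6; from [0,0,0]:
+L1 (α=2/3) → [284/3, 220/3, 460/3]
+L2 (α=3/4) → [2471/12, 622/3, 619/3]
+L3 (α=5/7) → [7271/42, 2099/21, 4688/21]
+L4 (α=1/2) → [14075/84, 1291/21, 4633/21]
+L5 (α=1/2) → [31547/168, 2987/21, 7615/42]
+L6 (α=1/2) → [61787/336, 8321/42, 17527/84]
→ [184, 198, 209]

at x=1,y=2 over L1,L2,L3,L4,L5,L7:
after L1 α=1: [13, 90, 23]
after L2 α=5/6: [373/6, 265/2, 261/2]
after L3 α=1/2: [589/12, 601/4, 361/4]
after L4 α=1/2: [2125/24, 609/8, 509/8]
after L5 α=1/3: [2521/36, 629/12, 1061/12]
after L7 α=1/2: [3385/72, 3017/24, 2573/24]
rounded: [47, 126, 107]

(2,3) stack=L1,L2,L3,L4,L5,L7; from [0,0,0]:
after L1 α=2/3: [284/3, 220/3, 460/3]
after L2 α=3/4: [2471/12, 622/3, 619/3]
after L3 α=5/7: [7271/42, 2099/21, 4688/21]
after L4 α=1/2: [14075/84, 1291/21, 4633/21]
after L5 α=1/2: [31547/168, 2987/21, 7615/42]
after L7 α=1/5: [37679/210, 16694/105, 3529/21]
→ [179, 159, 168]


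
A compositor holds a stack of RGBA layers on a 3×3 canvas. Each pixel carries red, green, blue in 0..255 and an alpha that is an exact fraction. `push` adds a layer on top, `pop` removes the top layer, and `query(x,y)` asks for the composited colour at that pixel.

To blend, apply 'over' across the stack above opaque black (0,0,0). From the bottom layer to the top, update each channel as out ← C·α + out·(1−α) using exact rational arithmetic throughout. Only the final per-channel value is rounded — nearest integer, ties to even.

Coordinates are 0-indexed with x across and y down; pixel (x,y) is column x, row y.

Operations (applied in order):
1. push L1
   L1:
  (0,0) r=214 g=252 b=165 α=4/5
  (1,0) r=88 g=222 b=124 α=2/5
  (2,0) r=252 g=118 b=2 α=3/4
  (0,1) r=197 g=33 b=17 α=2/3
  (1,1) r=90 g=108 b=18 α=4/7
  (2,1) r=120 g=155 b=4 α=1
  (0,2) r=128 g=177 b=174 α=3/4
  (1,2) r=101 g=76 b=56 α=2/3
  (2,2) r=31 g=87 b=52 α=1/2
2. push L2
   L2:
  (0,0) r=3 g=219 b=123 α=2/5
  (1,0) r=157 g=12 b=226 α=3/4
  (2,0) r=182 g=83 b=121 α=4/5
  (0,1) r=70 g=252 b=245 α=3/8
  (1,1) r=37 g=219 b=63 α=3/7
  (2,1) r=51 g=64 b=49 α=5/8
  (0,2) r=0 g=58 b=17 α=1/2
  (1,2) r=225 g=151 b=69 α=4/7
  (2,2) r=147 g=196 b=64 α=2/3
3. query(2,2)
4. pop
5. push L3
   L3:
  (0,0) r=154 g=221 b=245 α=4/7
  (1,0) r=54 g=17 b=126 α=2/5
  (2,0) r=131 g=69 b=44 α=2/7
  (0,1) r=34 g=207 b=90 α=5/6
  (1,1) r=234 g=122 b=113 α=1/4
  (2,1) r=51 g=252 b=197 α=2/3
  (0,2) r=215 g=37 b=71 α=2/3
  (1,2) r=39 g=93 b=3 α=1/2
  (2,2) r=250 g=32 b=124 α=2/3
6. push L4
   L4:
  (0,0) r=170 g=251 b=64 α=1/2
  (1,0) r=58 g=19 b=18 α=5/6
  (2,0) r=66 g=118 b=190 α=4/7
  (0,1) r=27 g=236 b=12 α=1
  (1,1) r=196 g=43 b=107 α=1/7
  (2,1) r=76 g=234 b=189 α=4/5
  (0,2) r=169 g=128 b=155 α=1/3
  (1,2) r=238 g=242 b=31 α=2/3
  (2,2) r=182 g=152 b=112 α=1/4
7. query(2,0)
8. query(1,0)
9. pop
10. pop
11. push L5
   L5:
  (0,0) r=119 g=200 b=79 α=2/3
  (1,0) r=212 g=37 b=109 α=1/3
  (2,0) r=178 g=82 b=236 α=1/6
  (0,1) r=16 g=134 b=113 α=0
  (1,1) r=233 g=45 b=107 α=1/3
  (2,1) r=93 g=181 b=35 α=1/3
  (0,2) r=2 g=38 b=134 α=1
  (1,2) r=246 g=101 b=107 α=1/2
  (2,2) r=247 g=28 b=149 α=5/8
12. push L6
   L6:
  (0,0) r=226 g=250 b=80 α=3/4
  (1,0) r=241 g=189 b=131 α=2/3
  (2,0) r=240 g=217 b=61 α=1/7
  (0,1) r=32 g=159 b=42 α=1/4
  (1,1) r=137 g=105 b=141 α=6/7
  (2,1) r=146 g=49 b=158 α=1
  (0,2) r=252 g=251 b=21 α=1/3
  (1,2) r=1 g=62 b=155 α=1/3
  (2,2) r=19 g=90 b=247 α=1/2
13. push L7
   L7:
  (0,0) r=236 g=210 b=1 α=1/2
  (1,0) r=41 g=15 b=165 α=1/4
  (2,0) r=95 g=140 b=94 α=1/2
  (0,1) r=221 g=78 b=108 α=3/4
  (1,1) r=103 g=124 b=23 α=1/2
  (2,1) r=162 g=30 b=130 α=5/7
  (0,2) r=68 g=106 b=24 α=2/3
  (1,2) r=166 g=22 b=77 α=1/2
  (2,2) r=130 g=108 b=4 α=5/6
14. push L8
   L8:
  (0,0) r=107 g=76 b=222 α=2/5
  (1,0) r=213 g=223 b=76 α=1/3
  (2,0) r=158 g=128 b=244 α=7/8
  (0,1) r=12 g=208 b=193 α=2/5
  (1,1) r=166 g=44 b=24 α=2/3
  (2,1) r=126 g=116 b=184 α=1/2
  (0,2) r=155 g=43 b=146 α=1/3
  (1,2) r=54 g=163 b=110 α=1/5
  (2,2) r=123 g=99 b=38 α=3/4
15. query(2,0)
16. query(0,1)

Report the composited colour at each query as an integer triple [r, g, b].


query (2,2) [L1,L2] — begin 0,0,0
L1 α=1/2: [31/2, 87/2, 26]
L2 α=2/3: [619/6, 871/6, 154/3]
rounded: [103, 145, 51]

(2,0) stack=L1,L3,L4; from [0,0,0]:
L1 α=3/4: [189, 177/2, 3/2]
L3 α=2/7: [1207/7, 1161/14, 191/14]
L4 α=4/7: [5469/49, 10091/98, 11213/98]
→ [112, 103, 114]

query (1,0) [L1,L3,L4] — begin 0,0,0
+L1 (α=2/5) → [176/5, 444/5, 248/5]
+L3 (α=2/5) → [1068/25, 1502/25, 2004/25]
+L4 (α=5/6) → [4159/75, 3877/150, 709/25]
rounded: [55, 26, 28]

query (2,0) [L1,L5,L6,L7,L8] — begin 0,0,0
+L1 (α=3/4) → [189, 177/2, 3/2]
+L5 (α=1/6) → [1123/6, 1049/12, 487/12]
+L6 (α=1/7) → [1363/7, 1483/14, 87/2]
+L7 (α=1/2) → [1014/7, 3443/28, 275/4]
+L8 (α=7/8) → [2189/14, 28531/224, 7107/32]
= [156, 127, 222]

(0,1) stack=L1,L5,L6,L7,L8; from [0,0,0]:
after L1 α=2/3: [394/3, 22, 34/3]
after L5 α=0: [394/3, 22, 34/3]
after L6 α=1/4: [213/2, 225/4, 19]
after L7 α=3/4: [1539/8, 1161/16, 343/4]
after L8 α=2/5: [4809/40, 10139/80, 2573/20]
→ [120, 127, 129]


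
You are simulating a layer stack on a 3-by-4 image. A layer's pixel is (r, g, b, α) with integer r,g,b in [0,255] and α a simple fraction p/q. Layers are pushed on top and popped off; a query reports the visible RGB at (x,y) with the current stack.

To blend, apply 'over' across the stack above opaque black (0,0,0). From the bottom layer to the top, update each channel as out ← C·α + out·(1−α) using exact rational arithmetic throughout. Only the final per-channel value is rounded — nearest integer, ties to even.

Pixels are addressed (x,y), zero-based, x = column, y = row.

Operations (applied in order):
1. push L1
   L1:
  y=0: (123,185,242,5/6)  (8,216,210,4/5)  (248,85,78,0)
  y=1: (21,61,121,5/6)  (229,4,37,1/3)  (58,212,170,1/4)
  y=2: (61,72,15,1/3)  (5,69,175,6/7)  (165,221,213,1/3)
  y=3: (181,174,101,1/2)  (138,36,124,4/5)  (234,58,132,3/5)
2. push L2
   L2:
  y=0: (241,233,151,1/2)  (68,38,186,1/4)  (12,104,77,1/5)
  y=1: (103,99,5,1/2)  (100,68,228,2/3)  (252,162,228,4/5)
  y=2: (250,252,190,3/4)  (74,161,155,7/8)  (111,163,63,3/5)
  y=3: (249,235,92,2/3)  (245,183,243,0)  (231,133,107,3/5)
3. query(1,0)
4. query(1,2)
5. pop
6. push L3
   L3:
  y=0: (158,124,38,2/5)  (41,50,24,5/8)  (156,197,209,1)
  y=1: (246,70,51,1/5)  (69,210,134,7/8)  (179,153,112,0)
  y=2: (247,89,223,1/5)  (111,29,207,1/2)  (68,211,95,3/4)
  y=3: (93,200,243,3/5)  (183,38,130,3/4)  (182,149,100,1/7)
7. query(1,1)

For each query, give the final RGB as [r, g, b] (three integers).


(1,0) stack=L1,L2; from [0,0,0]:
L1 α=4/5: [32/5, 864/5, 168]
L2 α=1/4: [109/5, 1391/10, 345/2]
rounded: [22, 139, 172]

(1,2) stack=L1,L2; from [0,0,0]:
+L1 (α=6/7) → [30/7, 414/7, 150]
+L2 (α=7/8) → [457/7, 8303/56, 1235/8]
→ [65, 148, 154]

at x=1,y=1 over L1,L3:
+L1 (α=1/3) → [229/3, 4/3, 37/3]
+L3 (α=7/8) → [839/12, 2207/12, 2851/24]
= [70, 184, 119]


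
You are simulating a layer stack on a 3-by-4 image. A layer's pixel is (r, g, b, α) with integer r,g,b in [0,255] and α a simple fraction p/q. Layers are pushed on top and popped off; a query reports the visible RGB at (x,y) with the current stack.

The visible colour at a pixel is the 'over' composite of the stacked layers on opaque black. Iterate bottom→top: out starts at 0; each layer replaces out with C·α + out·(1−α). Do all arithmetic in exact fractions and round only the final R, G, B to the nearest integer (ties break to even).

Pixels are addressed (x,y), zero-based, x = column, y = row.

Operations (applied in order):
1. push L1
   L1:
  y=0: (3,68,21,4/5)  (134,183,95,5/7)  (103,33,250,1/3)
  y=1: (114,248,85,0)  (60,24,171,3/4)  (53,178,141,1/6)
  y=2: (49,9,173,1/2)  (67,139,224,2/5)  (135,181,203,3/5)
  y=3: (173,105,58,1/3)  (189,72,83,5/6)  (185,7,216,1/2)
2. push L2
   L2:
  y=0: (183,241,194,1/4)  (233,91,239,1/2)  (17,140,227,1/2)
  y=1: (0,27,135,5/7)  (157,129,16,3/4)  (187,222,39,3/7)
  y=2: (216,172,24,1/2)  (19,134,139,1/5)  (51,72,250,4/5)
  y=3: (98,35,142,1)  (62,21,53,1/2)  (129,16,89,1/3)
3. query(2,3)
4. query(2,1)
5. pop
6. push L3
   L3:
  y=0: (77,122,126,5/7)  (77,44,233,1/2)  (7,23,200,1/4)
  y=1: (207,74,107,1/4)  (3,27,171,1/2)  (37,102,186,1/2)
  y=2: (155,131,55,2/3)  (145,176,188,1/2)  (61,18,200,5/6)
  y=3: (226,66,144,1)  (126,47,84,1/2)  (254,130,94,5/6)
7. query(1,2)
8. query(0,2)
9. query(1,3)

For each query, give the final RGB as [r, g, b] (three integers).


(2,3) stack=L1,L2; from [0,0,0]:
after L1 α=1/2: [185/2, 7/2, 108]
after L2 α=1/3: [314/3, 23/3, 305/3]
→ [105, 8, 102]

query (2,1) [L1,L2] — begin 0,0,0
L1 α=1/6: [53/6, 89/3, 47/2]
L2 α=3/7: [1789/21, 2354/21, 211/7]
→ [85, 112, 30]

at x=1,y=2 over L1,L3:
L1 α=2/5: [134/5, 278/5, 448/5]
L3 α=1/2: [859/10, 579/5, 694/5]
rounded: [86, 116, 139]

query (0,2) [L1,L3] — begin 0,0,0
L1 α=1/2: [49/2, 9/2, 173/2]
L3 α=2/3: [223/2, 533/6, 131/2]
= [112, 89, 66]

query (1,3) [L1,L3] — begin 0,0,0
+L1 (α=5/6) → [315/2, 60, 415/6]
+L3 (α=1/2) → [567/4, 107/2, 919/12]
= [142, 54, 77]


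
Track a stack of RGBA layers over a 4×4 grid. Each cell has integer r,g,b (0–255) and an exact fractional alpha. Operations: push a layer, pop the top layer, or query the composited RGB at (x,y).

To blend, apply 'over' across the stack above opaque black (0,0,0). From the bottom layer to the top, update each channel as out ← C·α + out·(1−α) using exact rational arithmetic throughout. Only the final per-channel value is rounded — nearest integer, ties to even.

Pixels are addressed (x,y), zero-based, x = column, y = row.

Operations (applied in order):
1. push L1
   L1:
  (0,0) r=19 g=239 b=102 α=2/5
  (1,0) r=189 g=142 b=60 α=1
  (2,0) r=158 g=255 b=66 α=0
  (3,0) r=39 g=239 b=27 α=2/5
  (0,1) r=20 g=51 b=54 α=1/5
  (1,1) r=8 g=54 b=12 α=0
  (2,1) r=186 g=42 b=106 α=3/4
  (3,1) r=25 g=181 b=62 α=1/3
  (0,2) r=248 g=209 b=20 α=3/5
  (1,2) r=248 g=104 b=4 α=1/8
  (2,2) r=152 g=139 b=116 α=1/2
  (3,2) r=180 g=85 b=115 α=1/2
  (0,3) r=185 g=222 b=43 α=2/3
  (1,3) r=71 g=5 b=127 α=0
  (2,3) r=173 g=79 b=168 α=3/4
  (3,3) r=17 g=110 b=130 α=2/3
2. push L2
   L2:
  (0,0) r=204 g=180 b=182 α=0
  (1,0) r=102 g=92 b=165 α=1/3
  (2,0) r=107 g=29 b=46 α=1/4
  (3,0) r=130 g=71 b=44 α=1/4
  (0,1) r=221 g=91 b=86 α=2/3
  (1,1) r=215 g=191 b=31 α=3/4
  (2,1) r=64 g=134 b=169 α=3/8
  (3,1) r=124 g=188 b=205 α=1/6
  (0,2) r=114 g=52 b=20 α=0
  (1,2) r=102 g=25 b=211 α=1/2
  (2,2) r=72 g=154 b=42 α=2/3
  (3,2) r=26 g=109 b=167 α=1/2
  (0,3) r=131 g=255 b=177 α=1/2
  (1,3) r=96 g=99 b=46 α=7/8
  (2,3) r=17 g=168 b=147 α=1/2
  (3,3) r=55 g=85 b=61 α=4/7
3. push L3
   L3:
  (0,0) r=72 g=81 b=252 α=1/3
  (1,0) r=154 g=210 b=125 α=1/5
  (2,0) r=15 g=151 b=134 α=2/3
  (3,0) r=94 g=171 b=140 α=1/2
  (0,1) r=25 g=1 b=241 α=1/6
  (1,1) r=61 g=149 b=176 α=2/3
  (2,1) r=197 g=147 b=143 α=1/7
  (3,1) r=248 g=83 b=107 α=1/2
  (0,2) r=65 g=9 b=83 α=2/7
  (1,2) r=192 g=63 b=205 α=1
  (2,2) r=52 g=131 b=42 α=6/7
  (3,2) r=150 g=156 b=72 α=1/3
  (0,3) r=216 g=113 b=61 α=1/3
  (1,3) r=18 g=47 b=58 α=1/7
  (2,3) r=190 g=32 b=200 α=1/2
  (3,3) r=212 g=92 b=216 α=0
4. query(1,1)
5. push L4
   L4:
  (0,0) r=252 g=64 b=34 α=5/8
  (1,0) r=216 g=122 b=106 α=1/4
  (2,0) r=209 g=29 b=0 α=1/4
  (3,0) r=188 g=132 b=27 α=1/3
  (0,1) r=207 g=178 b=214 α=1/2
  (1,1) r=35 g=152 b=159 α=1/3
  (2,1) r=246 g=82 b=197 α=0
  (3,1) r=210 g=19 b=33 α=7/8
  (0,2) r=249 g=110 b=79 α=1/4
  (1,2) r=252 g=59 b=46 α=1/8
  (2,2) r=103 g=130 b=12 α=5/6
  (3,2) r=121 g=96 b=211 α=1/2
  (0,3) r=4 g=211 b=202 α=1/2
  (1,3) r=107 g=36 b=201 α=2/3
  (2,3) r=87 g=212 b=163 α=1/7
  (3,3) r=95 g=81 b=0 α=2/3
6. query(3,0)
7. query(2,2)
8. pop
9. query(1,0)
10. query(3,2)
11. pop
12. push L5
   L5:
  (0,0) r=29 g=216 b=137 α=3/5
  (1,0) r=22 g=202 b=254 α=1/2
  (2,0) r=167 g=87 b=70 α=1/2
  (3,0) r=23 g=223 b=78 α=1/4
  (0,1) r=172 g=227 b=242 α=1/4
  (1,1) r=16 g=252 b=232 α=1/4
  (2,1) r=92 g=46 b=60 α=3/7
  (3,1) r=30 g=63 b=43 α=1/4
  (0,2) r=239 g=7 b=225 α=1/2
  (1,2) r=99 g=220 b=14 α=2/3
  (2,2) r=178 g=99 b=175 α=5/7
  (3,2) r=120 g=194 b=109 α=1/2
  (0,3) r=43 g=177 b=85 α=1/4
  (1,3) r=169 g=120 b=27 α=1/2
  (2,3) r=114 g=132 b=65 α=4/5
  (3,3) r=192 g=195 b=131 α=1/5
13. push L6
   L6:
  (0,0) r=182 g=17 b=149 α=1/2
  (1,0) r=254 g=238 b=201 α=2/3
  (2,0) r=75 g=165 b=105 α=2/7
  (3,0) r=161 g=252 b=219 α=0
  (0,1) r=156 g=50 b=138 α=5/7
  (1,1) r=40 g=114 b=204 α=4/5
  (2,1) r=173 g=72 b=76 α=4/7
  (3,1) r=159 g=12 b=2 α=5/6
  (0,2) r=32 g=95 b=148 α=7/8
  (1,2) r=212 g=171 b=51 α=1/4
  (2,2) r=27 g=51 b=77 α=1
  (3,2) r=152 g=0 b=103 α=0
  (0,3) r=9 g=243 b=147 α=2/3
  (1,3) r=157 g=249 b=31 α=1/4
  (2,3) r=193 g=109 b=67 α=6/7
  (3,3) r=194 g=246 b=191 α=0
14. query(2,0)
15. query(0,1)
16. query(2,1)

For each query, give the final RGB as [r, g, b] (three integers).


at x=1,y=1 over L1,L2,L3:
+L1 (α=0) → [0, 0, 0]
+L2 (α=3/4) → [645/4, 573/4, 93/4]
+L3 (α=2/3) → [1133/12, 1765/12, 1501/12]
→ [94, 147, 125]

at x=3,y=0 over L1,L2,L3,L4:
L1 α=2/5: [78/5, 478/5, 54/5]
L2 α=1/4: [221/5, 1789/20, 191/10]
L3 α=1/2: [691/10, 5209/40, 1591/20]
L4 α=1/3: [1631/15, 7849/60, 1861/30]
→ [109, 131, 62]

at x=2,y=2 over L1,L2,L3,L4:
after L1 α=1/2: [76, 139/2, 58]
after L2 α=2/3: [220/3, 755/6, 142/3]
after L3 α=6/7: [1156/21, 5471/42, 898/21]
after L4 α=5/6: [11971/126, 32771/252, 1079/63]
rounded: [95, 130, 17]

at x=1,y=0 over L1,L2,L3:
after L1 α=1: [189, 142, 60]
after L2 α=1/3: [160, 376/3, 95]
after L3 α=1/5: [794/5, 2134/15, 101]
= [159, 142, 101]

(3,2) stack=L1,L2,L3; from [0,0,0]:
+L1 (α=1/2) → [90, 85/2, 115/2]
+L2 (α=1/2) → [58, 303/4, 449/4]
+L3 (α=1/3) → [266/3, 205/2, 593/6]
→ [89, 102, 99]

at x=2,y=0 over L1,L2,L5,L6:
+L1 (α=0) → [0, 0, 0]
+L2 (α=1/4) → [107/4, 29/4, 23/2]
+L5 (α=1/2) → [775/8, 377/8, 163/4]
+L6 (α=2/7) → [725/8, 4525/56, 1655/28]
rounded: [91, 81, 59]

query (0,1) [L1,L2,L5,L6] — begin 0,0,0
+L1 (α=1/5) → [4, 51/5, 54/5]
+L2 (α=2/3) → [446/3, 961/15, 914/15]
+L5 (α=1/4) → [309/2, 524/5, 531/5]
+L6 (α=5/7) → [1089/7, 2298/35, 4512/35]
rounded: [156, 66, 129]

at x=2,y=1 over L1,L2,L5,L6:
+L1 (α=3/4) → [279/2, 63/2, 159/2]
+L2 (α=3/8) → [1779/16, 1119/16, 1809/16]
+L5 (α=3/7) → [2883/28, 1671/28, 2529/28]
+L6 (α=4/7) → [28025/196, 13077/196, 16099/196]
= [143, 67, 82]


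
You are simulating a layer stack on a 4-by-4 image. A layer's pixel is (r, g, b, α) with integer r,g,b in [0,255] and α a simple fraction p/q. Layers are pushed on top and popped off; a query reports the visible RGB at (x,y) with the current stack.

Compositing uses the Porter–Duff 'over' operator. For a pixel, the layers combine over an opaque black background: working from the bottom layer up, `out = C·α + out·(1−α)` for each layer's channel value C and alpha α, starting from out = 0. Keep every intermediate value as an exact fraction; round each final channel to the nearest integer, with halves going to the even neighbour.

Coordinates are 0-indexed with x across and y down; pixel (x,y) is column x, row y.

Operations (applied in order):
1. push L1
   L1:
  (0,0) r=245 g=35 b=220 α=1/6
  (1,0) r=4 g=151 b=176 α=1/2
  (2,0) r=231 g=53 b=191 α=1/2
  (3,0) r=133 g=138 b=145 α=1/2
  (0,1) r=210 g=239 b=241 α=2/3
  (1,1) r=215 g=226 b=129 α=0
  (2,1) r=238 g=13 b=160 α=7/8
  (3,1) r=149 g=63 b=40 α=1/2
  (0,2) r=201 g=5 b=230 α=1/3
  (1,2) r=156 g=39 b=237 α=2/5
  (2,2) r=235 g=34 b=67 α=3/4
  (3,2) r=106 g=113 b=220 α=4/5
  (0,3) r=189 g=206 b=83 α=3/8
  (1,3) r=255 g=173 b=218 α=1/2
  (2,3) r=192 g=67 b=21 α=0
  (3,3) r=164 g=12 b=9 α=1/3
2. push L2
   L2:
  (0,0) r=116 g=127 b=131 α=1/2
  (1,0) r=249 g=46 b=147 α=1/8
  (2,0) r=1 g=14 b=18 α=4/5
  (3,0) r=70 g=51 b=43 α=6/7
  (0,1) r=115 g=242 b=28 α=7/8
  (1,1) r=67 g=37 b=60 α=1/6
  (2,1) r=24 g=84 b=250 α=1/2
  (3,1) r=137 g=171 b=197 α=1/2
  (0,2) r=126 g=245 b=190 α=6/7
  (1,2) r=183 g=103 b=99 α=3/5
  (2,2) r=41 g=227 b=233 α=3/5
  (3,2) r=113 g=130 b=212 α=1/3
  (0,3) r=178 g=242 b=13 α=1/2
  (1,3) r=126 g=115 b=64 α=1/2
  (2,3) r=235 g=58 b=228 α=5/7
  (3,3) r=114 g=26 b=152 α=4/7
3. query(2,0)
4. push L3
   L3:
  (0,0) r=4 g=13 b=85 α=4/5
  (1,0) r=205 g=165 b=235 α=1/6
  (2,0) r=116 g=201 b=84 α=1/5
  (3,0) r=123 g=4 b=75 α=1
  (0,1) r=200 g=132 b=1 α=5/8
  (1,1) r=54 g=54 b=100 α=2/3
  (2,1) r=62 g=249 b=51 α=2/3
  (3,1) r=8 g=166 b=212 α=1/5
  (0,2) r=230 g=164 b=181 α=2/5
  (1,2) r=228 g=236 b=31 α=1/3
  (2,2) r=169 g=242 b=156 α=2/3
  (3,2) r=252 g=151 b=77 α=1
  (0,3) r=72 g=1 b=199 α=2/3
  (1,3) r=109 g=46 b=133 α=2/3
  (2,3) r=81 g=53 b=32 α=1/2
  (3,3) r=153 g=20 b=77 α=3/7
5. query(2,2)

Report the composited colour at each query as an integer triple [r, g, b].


(2,0) stack=L1,L2; from [0,0,0]:
+L1 (α=1/2) → [231/2, 53/2, 191/2]
+L2 (α=4/5) → [239/10, 33/2, 67/2]
rounded: [24, 16, 34]

query (2,2) [L1,L2,L3] — begin 0,0,0
L1 α=3/4: [705/4, 51/2, 201/4]
L2 α=3/5: [951/10, 732/5, 1599/10]
L3 α=2/3: [4331/30, 3152/15, 1573/10]
→ [144, 210, 157]


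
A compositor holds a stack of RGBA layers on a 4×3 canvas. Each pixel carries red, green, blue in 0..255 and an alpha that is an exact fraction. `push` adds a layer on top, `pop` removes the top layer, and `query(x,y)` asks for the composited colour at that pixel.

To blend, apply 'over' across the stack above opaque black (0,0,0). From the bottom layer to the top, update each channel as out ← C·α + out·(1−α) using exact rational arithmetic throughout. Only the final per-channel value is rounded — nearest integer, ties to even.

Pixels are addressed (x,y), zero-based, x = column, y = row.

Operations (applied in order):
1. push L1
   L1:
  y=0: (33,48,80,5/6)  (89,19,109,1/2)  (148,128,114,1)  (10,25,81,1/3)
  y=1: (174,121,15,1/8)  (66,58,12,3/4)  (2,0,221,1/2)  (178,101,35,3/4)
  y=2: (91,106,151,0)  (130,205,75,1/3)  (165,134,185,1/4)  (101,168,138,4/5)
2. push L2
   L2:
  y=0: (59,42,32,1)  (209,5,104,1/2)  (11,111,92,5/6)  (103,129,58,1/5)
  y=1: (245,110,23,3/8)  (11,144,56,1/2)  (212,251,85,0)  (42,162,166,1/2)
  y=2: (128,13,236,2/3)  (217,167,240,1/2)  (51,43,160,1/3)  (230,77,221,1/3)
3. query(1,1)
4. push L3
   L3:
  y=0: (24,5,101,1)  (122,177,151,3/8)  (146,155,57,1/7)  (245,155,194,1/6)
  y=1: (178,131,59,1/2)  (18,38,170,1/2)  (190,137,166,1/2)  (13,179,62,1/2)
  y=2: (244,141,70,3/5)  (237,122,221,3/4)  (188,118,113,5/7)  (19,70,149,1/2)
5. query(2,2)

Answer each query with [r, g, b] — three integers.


query (1,1) [L1,L2] — begin 0,0,0
+L1 (α=3/4) → [99/2, 87/2, 9]
+L2 (α=1/2) → [121/4, 375/4, 65/2]
rounded: [30, 94, 32]

(2,2) stack=L1,L2,L3; from [0,0,0]:
after L1 α=1/4: [165/4, 67/2, 185/4]
after L2 α=1/3: [89/2, 110/3, 505/6]
after L3 α=5/7: [147, 1990/21, 2200/21]
rounded: [147, 95, 105]


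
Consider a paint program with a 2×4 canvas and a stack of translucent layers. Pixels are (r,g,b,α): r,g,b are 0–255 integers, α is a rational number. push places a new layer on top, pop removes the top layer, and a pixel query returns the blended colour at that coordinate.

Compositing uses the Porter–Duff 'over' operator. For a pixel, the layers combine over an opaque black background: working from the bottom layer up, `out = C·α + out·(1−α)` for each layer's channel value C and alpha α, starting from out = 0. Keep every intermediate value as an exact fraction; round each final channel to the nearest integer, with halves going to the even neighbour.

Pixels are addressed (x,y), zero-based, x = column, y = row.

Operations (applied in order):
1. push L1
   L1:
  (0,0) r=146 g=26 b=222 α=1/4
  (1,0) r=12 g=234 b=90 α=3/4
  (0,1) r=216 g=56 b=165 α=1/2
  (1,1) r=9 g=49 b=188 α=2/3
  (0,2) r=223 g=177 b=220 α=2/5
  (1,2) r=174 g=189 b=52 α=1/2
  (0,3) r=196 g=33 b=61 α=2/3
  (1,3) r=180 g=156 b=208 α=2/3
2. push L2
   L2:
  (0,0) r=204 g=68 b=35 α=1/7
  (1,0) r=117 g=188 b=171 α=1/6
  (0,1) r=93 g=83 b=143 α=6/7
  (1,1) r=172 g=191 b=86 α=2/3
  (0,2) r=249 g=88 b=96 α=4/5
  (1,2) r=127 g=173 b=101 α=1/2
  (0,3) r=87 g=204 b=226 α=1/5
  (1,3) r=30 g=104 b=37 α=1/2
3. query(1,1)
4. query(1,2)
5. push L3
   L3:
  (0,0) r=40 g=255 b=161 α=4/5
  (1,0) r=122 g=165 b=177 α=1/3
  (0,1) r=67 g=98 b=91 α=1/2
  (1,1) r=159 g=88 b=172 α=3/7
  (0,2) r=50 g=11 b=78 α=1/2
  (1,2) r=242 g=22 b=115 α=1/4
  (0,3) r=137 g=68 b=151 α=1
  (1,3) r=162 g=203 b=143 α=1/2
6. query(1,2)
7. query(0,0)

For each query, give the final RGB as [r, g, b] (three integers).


at x=1,y=1 over L1,L2:
L1 α=2/3: [6, 98/3, 376/3]
L2 α=2/3: [350/3, 1244/9, 892/9]
rounded: [117, 138, 99]

(1,2) stack=L1,L2; from [0,0,0]:
after L1 α=1/2: [87, 189/2, 26]
after L2 α=1/2: [107, 535/4, 127/2]
= [107, 134, 64]

(1,2) stack=L1,L2,L3; from [0,0,0]:
after L1 α=1/2: [87, 189/2, 26]
after L2 α=1/2: [107, 535/4, 127/2]
after L3 α=1/4: [563/4, 1693/16, 611/8]
rounded: [141, 106, 76]

(0,0) stack=L1,L2,L3; from [0,0,0]:
L1 α=1/4: [73/2, 13/2, 111/2]
L2 α=1/7: [423/7, 107/7, 368/7]
L3 α=4/5: [1543/35, 7247/35, 4876/35]
rounded: [44, 207, 139]


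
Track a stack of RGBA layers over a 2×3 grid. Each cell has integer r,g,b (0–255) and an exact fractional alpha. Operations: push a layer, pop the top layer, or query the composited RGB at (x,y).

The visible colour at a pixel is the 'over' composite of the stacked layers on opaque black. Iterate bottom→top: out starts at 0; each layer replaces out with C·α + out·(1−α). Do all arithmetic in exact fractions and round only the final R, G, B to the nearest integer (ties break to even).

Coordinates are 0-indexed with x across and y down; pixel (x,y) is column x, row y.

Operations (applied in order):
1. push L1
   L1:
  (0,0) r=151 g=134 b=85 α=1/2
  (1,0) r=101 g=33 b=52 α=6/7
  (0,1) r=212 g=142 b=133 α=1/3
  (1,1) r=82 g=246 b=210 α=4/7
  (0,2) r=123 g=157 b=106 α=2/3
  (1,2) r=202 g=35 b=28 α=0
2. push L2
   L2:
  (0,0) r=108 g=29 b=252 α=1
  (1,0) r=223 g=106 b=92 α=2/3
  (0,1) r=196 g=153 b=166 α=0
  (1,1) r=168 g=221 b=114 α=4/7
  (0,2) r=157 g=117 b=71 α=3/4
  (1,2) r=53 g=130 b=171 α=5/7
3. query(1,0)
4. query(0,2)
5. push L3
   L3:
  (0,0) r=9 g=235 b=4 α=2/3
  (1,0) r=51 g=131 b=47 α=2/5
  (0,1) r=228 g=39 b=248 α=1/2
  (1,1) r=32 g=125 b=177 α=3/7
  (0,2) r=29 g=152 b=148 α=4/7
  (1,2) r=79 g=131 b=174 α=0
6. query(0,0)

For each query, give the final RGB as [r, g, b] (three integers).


query (1,0) [L1,L2] — begin 0,0,0
after L1 α=6/7: [606/7, 198/7, 312/7]
after L2 α=2/3: [3728/21, 1682/21, 1600/21]
→ [178, 80, 76]

at x=0,y=2 over L1,L2:
after L1 α=2/3: [82, 314/3, 212/3]
after L2 α=3/4: [553/4, 1367/12, 851/12]
→ [138, 114, 71]

at x=0,y=0 over L1,L2,L3:
+L1 (α=1/2) → [151/2, 67, 85/2]
+L2 (α=1) → [108, 29, 252]
+L3 (α=2/3) → [42, 499/3, 260/3]
rounded: [42, 166, 87]


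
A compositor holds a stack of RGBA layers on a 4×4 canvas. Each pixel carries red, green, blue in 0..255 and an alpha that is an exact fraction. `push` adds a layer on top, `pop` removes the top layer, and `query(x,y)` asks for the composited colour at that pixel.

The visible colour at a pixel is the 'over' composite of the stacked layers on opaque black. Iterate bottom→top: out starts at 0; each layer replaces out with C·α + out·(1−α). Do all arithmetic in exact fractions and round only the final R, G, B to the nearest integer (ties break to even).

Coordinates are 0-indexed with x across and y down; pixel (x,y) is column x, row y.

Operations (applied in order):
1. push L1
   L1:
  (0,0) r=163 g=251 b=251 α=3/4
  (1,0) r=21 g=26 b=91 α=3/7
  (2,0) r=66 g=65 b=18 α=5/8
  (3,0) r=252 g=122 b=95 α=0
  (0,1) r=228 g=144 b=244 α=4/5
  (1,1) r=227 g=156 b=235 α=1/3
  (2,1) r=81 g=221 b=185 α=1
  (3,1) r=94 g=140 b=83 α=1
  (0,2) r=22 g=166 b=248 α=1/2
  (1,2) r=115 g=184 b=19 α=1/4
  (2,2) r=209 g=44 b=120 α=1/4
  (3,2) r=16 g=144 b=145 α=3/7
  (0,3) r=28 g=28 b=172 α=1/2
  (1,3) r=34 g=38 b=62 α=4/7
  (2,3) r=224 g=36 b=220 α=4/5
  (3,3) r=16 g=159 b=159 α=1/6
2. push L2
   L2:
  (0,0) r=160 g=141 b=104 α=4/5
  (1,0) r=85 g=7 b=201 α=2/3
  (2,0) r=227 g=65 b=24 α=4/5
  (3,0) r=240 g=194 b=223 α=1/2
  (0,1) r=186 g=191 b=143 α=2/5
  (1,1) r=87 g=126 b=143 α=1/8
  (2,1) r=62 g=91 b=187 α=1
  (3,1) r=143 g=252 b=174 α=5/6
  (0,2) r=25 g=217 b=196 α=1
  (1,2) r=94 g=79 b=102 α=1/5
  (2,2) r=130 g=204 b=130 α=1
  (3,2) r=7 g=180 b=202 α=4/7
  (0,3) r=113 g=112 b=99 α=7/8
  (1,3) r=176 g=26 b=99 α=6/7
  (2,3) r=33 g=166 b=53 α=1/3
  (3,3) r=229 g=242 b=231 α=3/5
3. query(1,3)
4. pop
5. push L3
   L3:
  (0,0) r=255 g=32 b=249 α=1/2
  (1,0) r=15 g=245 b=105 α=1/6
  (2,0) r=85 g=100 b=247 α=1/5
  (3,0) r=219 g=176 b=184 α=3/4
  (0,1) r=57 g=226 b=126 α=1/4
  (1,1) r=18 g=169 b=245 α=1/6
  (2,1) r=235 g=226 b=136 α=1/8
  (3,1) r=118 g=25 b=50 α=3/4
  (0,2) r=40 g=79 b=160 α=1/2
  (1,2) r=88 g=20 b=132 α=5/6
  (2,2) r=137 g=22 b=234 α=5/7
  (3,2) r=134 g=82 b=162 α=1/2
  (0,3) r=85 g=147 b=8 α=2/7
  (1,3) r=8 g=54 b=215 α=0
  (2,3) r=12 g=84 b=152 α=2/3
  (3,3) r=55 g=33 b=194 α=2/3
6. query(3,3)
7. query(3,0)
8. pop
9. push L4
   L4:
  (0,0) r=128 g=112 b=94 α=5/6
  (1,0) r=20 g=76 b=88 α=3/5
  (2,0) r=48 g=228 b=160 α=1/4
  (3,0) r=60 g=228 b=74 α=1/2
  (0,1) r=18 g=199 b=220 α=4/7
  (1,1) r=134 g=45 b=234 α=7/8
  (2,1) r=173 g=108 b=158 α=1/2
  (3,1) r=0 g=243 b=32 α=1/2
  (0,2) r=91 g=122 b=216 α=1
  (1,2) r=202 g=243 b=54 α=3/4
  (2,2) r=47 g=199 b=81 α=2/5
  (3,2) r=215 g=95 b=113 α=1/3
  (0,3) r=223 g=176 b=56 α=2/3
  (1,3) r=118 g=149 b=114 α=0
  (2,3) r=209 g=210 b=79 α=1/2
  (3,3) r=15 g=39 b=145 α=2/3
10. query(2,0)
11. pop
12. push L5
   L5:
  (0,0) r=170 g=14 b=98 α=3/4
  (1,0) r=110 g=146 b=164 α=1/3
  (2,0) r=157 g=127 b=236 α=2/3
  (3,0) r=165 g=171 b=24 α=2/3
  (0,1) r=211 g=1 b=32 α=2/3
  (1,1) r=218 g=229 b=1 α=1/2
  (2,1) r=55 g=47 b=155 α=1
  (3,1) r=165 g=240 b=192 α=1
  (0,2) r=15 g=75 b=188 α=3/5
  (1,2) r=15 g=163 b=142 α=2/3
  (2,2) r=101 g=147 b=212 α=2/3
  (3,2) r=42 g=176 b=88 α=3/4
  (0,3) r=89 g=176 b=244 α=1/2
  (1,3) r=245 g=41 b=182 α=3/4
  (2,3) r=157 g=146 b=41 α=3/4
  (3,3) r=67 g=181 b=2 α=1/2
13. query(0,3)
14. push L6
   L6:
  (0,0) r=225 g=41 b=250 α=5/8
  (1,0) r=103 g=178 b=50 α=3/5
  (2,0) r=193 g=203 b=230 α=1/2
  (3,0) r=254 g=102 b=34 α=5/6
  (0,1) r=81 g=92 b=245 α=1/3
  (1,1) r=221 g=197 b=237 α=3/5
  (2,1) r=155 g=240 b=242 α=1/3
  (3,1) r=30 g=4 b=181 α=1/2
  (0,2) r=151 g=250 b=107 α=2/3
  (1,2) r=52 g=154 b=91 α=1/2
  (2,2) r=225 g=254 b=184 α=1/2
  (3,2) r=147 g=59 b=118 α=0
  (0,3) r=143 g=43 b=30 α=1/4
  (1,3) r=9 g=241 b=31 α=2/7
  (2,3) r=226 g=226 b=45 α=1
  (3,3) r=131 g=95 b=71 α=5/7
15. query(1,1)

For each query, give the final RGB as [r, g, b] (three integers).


(1,3) stack=L1,L2; from [0,0,0]:
+L1 (α=4/7) → [136/7, 152/7, 248/7]
+L2 (α=6/7) → [7528/49, 1244/49, 4406/49]
= [154, 25, 90]

(3,3) stack=L1,L3; from [0,0,0]:
after L1 α=1/6: [8/3, 53/2, 53/2]
after L3 α=2/3: [338/9, 185/6, 829/6]
→ [38, 31, 138]

query (3,0) [L1,L3] — begin 0,0,0
after L1 α=0: [0, 0, 0]
after L3 α=3/4: [657/4, 132, 138]
→ [164, 132, 138]

(2,0) stack=L1,L4; from [0,0,0]:
+L1 (α=5/8) → [165/4, 325/8, 45/4]
+L4 (α=1/4) → [687/16, 2799/32, 775/16]
rounded: [43, 87, 48]

query (0,3) [L1,L5] — begin 0,0,0
after L1 α=1/2: [14, 14, 86]
after L5 α=1/2: [103/2, 95, 165]
→ [52, 95, 165]

(1,1) stack=L1,L5,L6; from [0,0,0]:
L1 α=1/3: [227/3, 52, 235/3]
L5 α=1/2: [881/6, 281/2, 119/3]
L6 α=3/5: [574/3, 872/5, 2371/15]
rounded: [191, 174, 158]
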